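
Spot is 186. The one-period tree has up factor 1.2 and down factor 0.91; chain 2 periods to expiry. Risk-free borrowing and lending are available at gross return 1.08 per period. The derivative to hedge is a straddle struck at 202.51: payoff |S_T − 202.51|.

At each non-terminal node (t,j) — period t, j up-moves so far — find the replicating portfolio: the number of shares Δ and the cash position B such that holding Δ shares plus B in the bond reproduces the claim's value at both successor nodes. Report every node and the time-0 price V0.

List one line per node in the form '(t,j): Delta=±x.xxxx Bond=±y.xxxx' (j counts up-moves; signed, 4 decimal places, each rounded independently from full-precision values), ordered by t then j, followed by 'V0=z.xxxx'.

(0,0): Delta=0.3112 Bond=-31.2747
(1,0): Delta=-0.9755 Bond=184.0110
(1,1): Delta=1.0000 Bond=-187.5093
V0=26.6148

Since d<R<u, set p* = (R−d)/(u−d) = 0.5862; price each node as the discounted p*-expectation of its children.
Payoff layer (t=2): V(2,0)=48.4834, V(2,1)=0.6020, V(2,2)=65.3300
Node (1,0) S=169.2600: V=(p*·0.6020+(1−p*)·48.4834)/1.08=18.9028; Δ=(0.6020−48.4834)/(203.1120−154.0266)=-0.9755; B=V−Δ·S=184.0110
Node (1,1) S=223.2000: V=(p*·65.3300+(1−p*)·0.6020)/1.08=35.6907; Δ=(65.3300−0.6020)/(267.8400−203.1120)=1.0000; B=V−Δ·S=-187.5093
Node (0,0) S=186.0000: V=(p*·35.6907+(1−p*)·18.9028)/1.08=26.6148; Δ=(35.6907−18.9028)/(223.2000−169.2600)=0.3112; B=V−Δ·S=-31.2747
Self-financing check: at every node Δ·S+B equals the discounted successor values.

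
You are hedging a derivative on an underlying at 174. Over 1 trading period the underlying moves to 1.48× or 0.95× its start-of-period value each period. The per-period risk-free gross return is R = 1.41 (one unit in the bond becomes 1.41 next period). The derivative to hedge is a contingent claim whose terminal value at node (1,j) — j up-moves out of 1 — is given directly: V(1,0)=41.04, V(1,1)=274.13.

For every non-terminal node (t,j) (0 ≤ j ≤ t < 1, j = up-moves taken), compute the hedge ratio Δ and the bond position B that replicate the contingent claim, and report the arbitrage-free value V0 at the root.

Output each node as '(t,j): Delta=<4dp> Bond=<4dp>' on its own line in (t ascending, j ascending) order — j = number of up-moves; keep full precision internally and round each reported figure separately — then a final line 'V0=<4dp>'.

Since d<R<u, set p* = (R−d)/(u−d) = 0.8679; price each node as the discounted p*-expectation of its children.
At expiry t=1: V(1,0)=41.0400, V(1,1)=274.1300
(0,0): S=174.0000. Δ = (V_up−V_dn)/(S_up−S_dn) = (274.1300−41.0400)/(257.5200−165.3000) = 2.5275. V = [p*·274.1300 + (1−p*)·41.0400]/1.41 = 172.5848. B = V − Δ·S = -267.2077.
Each (Δ,B) replicates both successor values, so the strategy is self-financing and V0 is arbitrage-free.

(0,0): Delta=2.5275 Bond=-267.2077
V0=172.5848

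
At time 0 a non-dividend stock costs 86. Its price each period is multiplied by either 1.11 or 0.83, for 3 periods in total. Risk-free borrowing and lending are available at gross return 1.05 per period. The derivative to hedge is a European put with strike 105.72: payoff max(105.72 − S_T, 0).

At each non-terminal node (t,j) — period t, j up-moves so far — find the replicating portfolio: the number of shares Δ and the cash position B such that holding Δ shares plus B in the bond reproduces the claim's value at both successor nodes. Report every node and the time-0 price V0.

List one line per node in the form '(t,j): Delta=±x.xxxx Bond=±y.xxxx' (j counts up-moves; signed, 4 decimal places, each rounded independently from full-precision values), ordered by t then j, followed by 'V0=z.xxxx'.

Under the risk-neutral measure, an up-move has probability p* = (R−d)/(u−d) = 0.7857 and values discount at R = 1.05.
Terminal payoffs: V(3,0)=56.5463, V(3,1)=39.9576, V(3,2)=17.7727, V(3,3)=0.0000
(2,0): S=59.2454. Δ = (V_up−V_dn)/(S_up−S_dn) = (39.9576−56.5463)/(65.7624−49.1737) = -1.0000. V = [p*·39.9576 + (1−p*)·56.5463]/1.05 = 41.4403. B = V − Δ·S = 100.6857.
(2,1): S=79.2318. Δ = (V_up−V_dn)/(S_up−S_dn) = (17.7727−39.9576)/(87.9473−65.7624) = -1.0000. V = [p*·17.7727 + (1−p*)·39.9576]/1.05 = 21.4539. B = V − Δ·S = 100.6857.
(2,2): S=105.9606. Δ = (V_up−V_dn)/(S_up−S_dn) = (0.0000−17.7727)/(117.6163−87.9473) = -0.5990. V = [p*·0.0000 + (1−p*)·17.7727]/1.05 = 3.6271. B = V − Δ·S = 67.1010.
(1,0): S=71.3800. Δ = (V_up−V_dn)/(S_up−S_dn) = (21.4539−41.4403)/(79.2318−59.2454) = -1.0000. V = [p*·21.4539 + (1−p*)·41.4403]/1.05 = 24.5112. B = V − Δ·S = 95.8912.
(1,1): S=95.4600. Δ = (V_up−V_dn)/(S_up−S_dn) = (3.6271−21.4539)/(105.9606−79.2318) = -0.6670. V = [p*·3.6271 + (1−p*)·21.4539]/1.05 = 7.0925. B = V − Δ·S = 70.7598.
(0,0): S=86.0000. Δ = (V_up−V_dn)/(S_up−S_dn) = (7.0925−24.5112)/(95.4600−71.3800) = -0.7234. V = [p*·7.0925 + (1−p*)·24.5112]/1.05 = 10.3096. B = V − Δ·S = 72.5191.
Root portfolio cost Δ·86+B reproduces V0=10.3096.

(0,0): Delta=-0.7234 Bond=72.5191
(1,0): Delta=-1.0000 Bond=95.8912
(1,1): Delta=-0.6670 Bond=70.7598
(2,0): Delta=-1.0000 Bond=100.6857
(2,1): Delta=-1.0000 Bond=100.6857
(2,2): Delta=-0.5990 Bond=67.1010
V0=10.3096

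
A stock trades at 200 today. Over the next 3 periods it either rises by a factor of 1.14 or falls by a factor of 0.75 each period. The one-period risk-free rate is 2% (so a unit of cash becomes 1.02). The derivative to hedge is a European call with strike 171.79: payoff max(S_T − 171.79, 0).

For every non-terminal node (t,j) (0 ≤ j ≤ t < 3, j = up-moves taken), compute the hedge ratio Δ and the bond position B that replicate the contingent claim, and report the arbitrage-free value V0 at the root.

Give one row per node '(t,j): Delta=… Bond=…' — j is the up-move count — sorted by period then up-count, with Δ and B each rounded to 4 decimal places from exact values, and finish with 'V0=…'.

(0,0): Delta=0.7202 Bond=-95.4610
(1,0): Delta=0.2686 Bond=-29.6242
(1,1): Delta=0.8523 Bond=-127.4796
(2,0): Delta=0.0000 Bond=0.0000
(2,1): Delta=0.3471 Bond=-43.6463
(2,2): Delta=1.0000 Bond=-168.4216
V0=48.5856

Risk-neutral probability p* = (R−d)/(u−d) = (1.02−0.75)/(1.14−0.75) = 0.6923.
At expiry t=3: V(3,0)=0.0000, V(3,1)=0.0000, V(3,2)=23.1500, V(3,3)=124.5188
Node (2,0) S=112.5000: V=(p*·0.0000+(1−p*)·0.0000)/1.02=0.0000; Δ=(0.0000−0.0000)/(128.2500−84.3750)=0.0000; B=V−Δ·S=0.0000
Node (2,1) S=171.0000: V=(p*·23.1500+(1−p*)·0.0000)/1.02=15.7127; Δ=(23.1500−0.0000)/(194.9400−128.2500)=0.3471; B=V−Δ·S=-43.6463
Node (2,2) S=259.9200: V=(p*·124.5188+(1−p*)·23.1500)/1.02=91.4984; Δ=(124.5188−23.1500)/(296.3088−194.9400)=1.0000; B=V−Δ·S=-168.4216
Node (1,0) S=150.0000: V=(p*·15.7127+(1−p*)·0.0000)/1.02=10.6647; Δ=(15.7127−0.0000)/(171.0000−112.5000)=0.2686; B=V−Δ·S=-29.6242
Node (1,1) S=228.0000: V=(p*·91.4984+(1−p*)·15.7127)/1.02=66.8429; Δ=(91.4984−15.7127)/(259.9200−171.0000)=0.8523; B=V−Δ·S=-127.4796
Node (0,0) S=200.0000: V=(p*·66.8429+(1−p*)·10.6647)/1.02=48.5856; Δ=(66.8429−10.6647)/(228.0000−150.0000)=0.7202; B=V−Δ·S=-95.4610
Each (Δ,B) replicates both successor values, so the strategy is self-financing and V0 is arbitrage-free.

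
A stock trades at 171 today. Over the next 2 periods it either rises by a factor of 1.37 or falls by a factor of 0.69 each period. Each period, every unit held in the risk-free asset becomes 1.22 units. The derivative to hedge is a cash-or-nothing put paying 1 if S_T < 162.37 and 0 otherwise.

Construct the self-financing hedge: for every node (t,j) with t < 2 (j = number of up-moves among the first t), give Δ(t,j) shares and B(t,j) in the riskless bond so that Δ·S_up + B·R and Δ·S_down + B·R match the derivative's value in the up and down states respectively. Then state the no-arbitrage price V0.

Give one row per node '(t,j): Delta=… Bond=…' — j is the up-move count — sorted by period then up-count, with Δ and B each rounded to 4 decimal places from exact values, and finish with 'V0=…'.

Since d<R<u, set p* = (R−d)/(u−d) = 0.7794; price each node as the discounted p*-expectation of its children.
Terminal payoffs: V(2,0)=1.0000, V(2,1)=1.0000, V(2,2)=0.0000
(1,0): S=117.9900. Δ = (V_up−V_dn)/(S_up−S_dn) = (1.0000−1.0000)/(161.6463−81.4131) = 0.0000. V = [p*·1.0000 + (1−p*)·1.0000]/1.22 = 0.8197. B = V − Δ·S = 0.8197.
(1,1): S=234.2700. Δ = (V_up−V_dn)/(S_up−S_dn) = (0.0000−1.0000)/(320.9499−161.6463) = -0.0063. V = [p*·0.0000 + (1−p*)·1.0000]/1.22 = 0.1808. B = V − Δ·S = 1.6514.
(0,0): S=171.0000. Δ = (V_up−V_dn)/(S_up−S_dn) = (0.1808−0.8197)/(234.2700−117.9900) = -0.0055. V = [p*·0.1808 + (1−p*)·0.8197]/1.22 = 0.2637. B = V − Δ·S = 1.2032.
Self-financing check: at every node Δ·S+B equals the discounted successor values.

(0,0): Delta=-0.0055 Bond=1.2032
(1,0): Delta=0.0000 Bond=0.8197
(1,1): Delta=-0.0063 Bond=1.6514
V0=0.2637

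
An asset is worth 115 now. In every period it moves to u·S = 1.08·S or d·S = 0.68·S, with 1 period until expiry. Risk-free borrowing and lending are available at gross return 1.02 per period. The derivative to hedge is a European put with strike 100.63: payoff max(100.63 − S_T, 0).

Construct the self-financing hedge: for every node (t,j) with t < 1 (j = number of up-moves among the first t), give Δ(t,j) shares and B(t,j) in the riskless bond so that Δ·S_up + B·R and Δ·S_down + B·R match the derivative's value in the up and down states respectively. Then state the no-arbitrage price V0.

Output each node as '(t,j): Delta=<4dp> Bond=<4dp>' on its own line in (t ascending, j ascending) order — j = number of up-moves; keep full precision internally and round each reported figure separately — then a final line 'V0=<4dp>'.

The replicating-portfolio and risk-neutral prices coincide; use p* = (1.02−0.68)/(1.08−0.68) = 0.8500 for the latter.
Terminal values V(1,·): V(1,0)=22.4300, V(1,1)=0.0000
Node (0,0) S=115.0000: V=(p*·0.0000+(1−p*)·22.4300)/1.02=3.2985; Δ=(0.0000−22.4300)/(124.2000−78.2000)=-0.4876; B=V−Δ·S=59.3735
Root portfolio cost Δ·115+B reproduces V0=3.2985.

(0,0): Delta=-0.4876 Bond=59.3735
V0=3.2985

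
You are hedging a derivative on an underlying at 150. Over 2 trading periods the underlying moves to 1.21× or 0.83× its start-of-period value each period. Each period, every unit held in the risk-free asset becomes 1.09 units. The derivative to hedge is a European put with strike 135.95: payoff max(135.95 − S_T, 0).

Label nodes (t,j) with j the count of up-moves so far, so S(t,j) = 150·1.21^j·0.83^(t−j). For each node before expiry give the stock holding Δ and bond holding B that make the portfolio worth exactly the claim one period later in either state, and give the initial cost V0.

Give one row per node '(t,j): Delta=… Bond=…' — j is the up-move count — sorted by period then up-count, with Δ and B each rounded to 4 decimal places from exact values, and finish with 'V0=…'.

(0,0): Delta=-0.1658 Bond=27.6035
(1,0): Delta=-0.6894 Bond=95.2780
(1,1): Delta=0.0000 Bond=0.0000
V0=2.7375

Since d<R<u, set p* = (R−d)/(u−d) = 0.6842; price each node as the discounted p*-expectation of its children.
Payoff layer (t=2): V(2,0)=32.6150, V(2,1)=0.0000, V(2,2)=0.0000
(1,0): S=124.5000. Δ = (V_up−V_dn)/(S_up−S_dn) = (0.0000−32.6150)/(150.6450−103.3350) = -0.6894. V = [p*·0.0000 + (1−p*)·32.6150]/1.09 = 9.4491. B = V − Δ·S = 95.2780.
(1,1): S=181.5000. Δ = (V_up−V_dn)/(S_up−S_dn) = (0.0000−0.0000)/(219.6150−150.6450) = 0.0000. V = [p*·0.0000 + (1−p*)·0.0000]/1.09 = 0.0000. B = V − Δ·S = 0.0000.
(0,0): S=150.0000. Δ = (V_up−V_dn)/(S_up−S_dn) = (0.0000−9.4491)/(181.5000−124.5000) = -0.1658. V = [p*·0.0000 + (1−p*)·9.4491]/1.09 = 2.7375. B = V − Δ·S = 27.6035.
Self-financing check: at every node Δ·S+B equals the discounted successor values.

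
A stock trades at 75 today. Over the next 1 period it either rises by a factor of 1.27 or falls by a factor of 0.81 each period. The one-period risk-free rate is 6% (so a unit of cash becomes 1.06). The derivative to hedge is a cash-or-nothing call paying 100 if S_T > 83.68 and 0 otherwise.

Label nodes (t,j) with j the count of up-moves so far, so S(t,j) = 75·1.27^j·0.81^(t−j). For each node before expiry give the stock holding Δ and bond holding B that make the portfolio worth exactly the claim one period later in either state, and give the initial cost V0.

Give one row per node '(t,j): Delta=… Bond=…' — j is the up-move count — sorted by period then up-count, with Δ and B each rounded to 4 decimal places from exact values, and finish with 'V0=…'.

(0,0): Delta=2.8986 Bond=-166.1198
V0=51.2715

Risk-neutral probability p* = (R−d)/(u−d) = (1.06−0.81)/(1.27−0.81) = 0.5435.
At expiry t=1: V(1,0)=0.0000, V(1,1)=100.0000
(0,0): S=75.0000. Δ = (V_up−V_dn)/(S_up−S_dn) = (100.0000−0.0000)/(95.2500−60.7500) = 2.8986. V = [p*·100.0000 + (1−p*)·0.0000]/1.06 = 51.2715. B = V − Δ·S = -166.1198.
The time-0 hedge costs 51.2715, which is the no-arbitrage price.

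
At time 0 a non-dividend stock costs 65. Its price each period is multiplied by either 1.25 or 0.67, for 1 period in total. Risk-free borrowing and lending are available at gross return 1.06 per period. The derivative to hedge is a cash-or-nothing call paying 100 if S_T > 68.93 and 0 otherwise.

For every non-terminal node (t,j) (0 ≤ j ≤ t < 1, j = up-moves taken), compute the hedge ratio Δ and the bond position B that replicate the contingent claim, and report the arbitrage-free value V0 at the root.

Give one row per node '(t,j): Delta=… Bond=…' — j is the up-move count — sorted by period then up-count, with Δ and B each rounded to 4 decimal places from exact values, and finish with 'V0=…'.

(0,0): Delta=2.6525 Bond=-108.9785
V0=63.4353

The replicating-portfolio and risk-neutral prices coincide; use p* = (1.06−0.67)/(1.25−0.67) = 0.6724 for the latter.
Payoff layer (t=1): V(1,0)=0.0000, V(1,1)=100.0000
(0,0): S=65.0000. Δ = (V_up−V_dn)/(S_up−S_dn) = (100.0000−0.0000)/(81.2500−43.5500) = 2.6525. V = [p*·100.0000 + (1−p*)·0.0000]/1.06 = 63.4353. B = V − Δ·S = -108.9785.
Check: Δ(0,0)·S0 + B(0,0) = 63.4353 = V0.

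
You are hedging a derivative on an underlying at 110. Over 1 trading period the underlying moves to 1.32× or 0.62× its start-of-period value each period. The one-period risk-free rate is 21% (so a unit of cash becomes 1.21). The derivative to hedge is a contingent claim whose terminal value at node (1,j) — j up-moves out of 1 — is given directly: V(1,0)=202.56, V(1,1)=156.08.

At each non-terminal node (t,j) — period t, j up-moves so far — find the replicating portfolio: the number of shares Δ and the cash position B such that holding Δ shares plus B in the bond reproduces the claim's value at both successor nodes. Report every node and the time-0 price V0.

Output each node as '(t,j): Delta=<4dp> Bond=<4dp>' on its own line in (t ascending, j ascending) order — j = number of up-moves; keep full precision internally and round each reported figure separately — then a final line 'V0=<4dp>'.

Under the risk-neutral measure, an up-move has probability p* = (R−d)/(u−d) = 0.8429 and values discount at R = 1.21.
At expiry t=1: V(1,0)=202.5600, V(1,1)=156.0800
(0,0): S=110.0000. Δ = (V_up−V_dn)/(S_up−S_dn) = (156.0800−202.5600)/(145.2000−68.2000) = -0.6036. V = [p*·156.0800 + (1−p*)·202.5600]/1.21 = 135.0281. B = V − Δ·S = 201.4281.
Each (Δ,B) replicates both successor values, so the strategy is self-financing and V0 is arbitrage-free.

(0,0): Delta=-0.6036 Bond=201.4281
V0=135.0281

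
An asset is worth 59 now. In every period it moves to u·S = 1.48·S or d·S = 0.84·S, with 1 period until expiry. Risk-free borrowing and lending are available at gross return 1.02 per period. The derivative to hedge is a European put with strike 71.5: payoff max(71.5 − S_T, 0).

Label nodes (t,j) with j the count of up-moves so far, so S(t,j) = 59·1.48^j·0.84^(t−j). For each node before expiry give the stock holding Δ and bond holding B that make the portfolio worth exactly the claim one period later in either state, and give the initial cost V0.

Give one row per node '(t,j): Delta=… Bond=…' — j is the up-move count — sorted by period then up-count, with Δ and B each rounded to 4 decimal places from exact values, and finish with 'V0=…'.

Since d<R<u, set p* = (R−d)/(u−d) = 0.2813; price each node as the discounted p*-expectation of its children.
Terminal values V(1,·): V(1,0)=21.9400, V(1,1)=0.0000
  t=0,j=0: stock 59.0000 → up 87.3200 (V=0.0000), down 49.5600 (V=21.9400). Price 15.4602; hedge Δ=-0.5810, bond B=49.7414.
The time-0 hedge costs 15.4602, which is the no-arbitrage price.

(0,0): Delta=-0.5810 Bond=49.7414
V0=15.4602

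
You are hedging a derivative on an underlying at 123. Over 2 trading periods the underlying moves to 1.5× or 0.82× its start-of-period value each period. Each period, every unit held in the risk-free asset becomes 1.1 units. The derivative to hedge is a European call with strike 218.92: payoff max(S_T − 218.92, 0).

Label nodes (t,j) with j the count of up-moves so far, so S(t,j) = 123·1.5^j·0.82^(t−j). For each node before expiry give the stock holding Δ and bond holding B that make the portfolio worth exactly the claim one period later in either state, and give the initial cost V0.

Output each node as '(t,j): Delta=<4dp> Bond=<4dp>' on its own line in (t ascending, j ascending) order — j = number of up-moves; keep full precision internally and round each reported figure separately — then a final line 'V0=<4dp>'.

(0,0): Delta=0.2588 Bond=-23.7313
(1,0): Delta=0.0000 Bond=0.0000
(1,1): Delta=0.4609 Bond=-63.3965
V0=8.1034

Since d<R<u, set p* = (R−d)/(u−d) = 0.4118; price each node as the discounted p*-expectation of its children.
At expiry t=2: V(2,0)=0.0000, V(2,1)=0.0000, V(2,2)=57.8300
(1,0): S=100.8600. Δ = (V_up−V_dn)/(S_up−S_dn) = (0.0000−0.0000)/(151.2900−82.7052) = 0.0000. V = [p*·0.0000 + (1−p*)·0.0000]/1.1 = 0.0000. B = V − Δ·S = 0.0000.
(1,1): S=184.5000. Δ = (V_up−V_dn)/(S_up−S_dn) = (57.8300−0.0000)/(276.7500−151.2900) = 0.4609. V = [p*·57.8300 + (1−p*)·0.0000]/1.1 = 21.6476. B = V − Δ·S = -63.3965.
(0,0): S=123.0000. Δ = (V_up−V_dn)/(S_up−S_dn) = (21.6476−0.0000)/(184.5000−100.8600) = 0.2588. V = [p*·21.6476 + (1−p*)·0.0000]/1.1 = 8.1034. B = V − Δ·S = -23.7313.
The time-0 hedge costs 8.1034, which is the no-arbitrage price.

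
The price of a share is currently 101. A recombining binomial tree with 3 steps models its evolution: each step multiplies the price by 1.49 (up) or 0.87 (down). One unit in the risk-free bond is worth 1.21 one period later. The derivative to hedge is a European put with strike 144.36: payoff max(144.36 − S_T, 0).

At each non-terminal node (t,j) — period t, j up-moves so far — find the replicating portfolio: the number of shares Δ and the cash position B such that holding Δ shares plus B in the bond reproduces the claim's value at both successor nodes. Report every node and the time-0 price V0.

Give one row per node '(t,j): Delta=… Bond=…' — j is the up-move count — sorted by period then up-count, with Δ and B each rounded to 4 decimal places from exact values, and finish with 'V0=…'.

(0,0): Delta=-0.2700 Bond=37.0827
(1,0): Delta=-0.5781 Bond=71.9420
(1,1): Delta=-0.1218 Bond=22.5754
(2,0): Delta=-1.0000 Bond=119.3058
(2,1): Delta=-0.3752 Bond=60.4861
(2,2): Delta=0.0000 Bond=0.0000
V0=9.8158

Under the risk-neutral measure, an up-move has probability p* = (R−d)/(u−d) = 0.5484 and values discount at R = 1.21.
Terminal payoffs: V(3,0)=77.8512, V(3,1)=30.4541, V(3,2)=0.0000, V(3,3)=0.0000
Node (2,0) S=76.4469: V=(p*·30.4541+(1−p*)·77.8512)/1.21=42.8589; Δ=(30.4541−77.8512)/(113.9059−66.5088)=-1.0000; B=V−Δ·S=119.3058
Node (2,1) S=130.9263: V=(p*·0.0000+(1−p*)·30.4541)/1.21=11.3665; Δ=(0.0000−30.4541)/(195.0802−113.9059)=-0.3752; B=V−Δ·S=60.4861
Node (2,2) S=224.2301: V=(p*·0.0000+(1−p*)·0.0000)/1.21=0.0000; Δ=(0.0000−0.0000)/(334.1028−195.0802)=0.0000; B=V−Δ·S=0.0000
Node (1,0) S=87.8700: V=(p*·11.3665+(1−p*)·42.8589)/1.21=21.1478; Δ=(11.3665−42.8589)/(130.9263−76.4469)=-0.5781; B=V−Δ·S=71.9420
Node (1,1) S=150.4900: V=(p*·0.0000+(1−p*)·11.3665)/1.21=4.2424; Δ=(0.0000−11.3665)/(224.2301−130.9263)=-0.1218; B=V−Δ·S=22.5754
Node (0,0) S=101.0000: V=(p*·4.2424+(1−p*)·21.1478)/1.21=9.8158; Δ=(4.2424−21.1478)/(150.4900−87.8700)=-0.2700; B=V−Δ·S=37.0827
Root portfolio cost Δ·101+B reproduces V0=9.8158.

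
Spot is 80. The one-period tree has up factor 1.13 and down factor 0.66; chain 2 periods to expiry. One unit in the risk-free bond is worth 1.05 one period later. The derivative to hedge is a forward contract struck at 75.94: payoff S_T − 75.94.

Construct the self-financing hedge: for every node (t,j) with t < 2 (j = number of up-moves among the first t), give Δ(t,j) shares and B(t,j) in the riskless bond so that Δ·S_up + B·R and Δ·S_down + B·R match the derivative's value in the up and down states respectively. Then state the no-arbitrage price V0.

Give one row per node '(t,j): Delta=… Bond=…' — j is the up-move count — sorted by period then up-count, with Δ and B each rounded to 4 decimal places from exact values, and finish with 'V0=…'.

No-arbitrage ⇒ martingale measure with p* = (R−d)/(u−d) = 0.8298.
At expiry t=2: V(2,0)=-41.0920, V(2,1)=-16.2760, V(2,2)=26.2120
Node (1,0) S=52.8000: V=(p*·-16.2760+(1−p*)·-41.0920)/1.05=-19.5238; Δ=(-16.2760−-41.0920)/(59.6640−34.8480)=1.0000; B=V−Δ·S=-72.3238
Node (1,1) S=90.4000: V=(p*·26.2120+(1−p*)·-16.2760)/1.05=18.0762; Δ=(26.2120−-16.2760)/(102.1520−59.6640)=1.0000; B=V−Δ·S=-72.3238
Node (0,0) S=80.0000: V=(p*·18.0762+(1−p*)·-19.5238)/1.05=11.1202; Δ=(18.0762−-19.5238)/(90.4000−52.8000)=1.0000; B=V−Δ·S=-68.8798
Self-financing check: at every node Δ·S+B equals the discounted successor values.

(0,0): Delta=1.0000 Bond=-68.8798
(1,0): Delta=1.0000 Bond=-72.3238
(1,1): Delta=1.0000 Bond=-72.3238
V0=11.1202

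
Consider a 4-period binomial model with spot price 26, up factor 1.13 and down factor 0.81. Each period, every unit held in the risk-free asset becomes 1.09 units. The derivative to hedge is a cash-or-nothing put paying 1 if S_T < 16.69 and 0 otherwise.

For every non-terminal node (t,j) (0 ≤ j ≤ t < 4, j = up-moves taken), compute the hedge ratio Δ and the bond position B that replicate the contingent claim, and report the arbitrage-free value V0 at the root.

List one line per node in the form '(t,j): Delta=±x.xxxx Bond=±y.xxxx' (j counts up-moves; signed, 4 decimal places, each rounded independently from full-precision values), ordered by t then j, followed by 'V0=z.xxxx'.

(0,0): Delta=-0.0038 Bond=0.1040
(1,0): Delta=-0.0273 Bond=0.6085
(1,1): Delta=-0.0014 Bond=0.0426
(2,0): Delta=-0.1471 Bond=2.7059
(2,1): Delta=-0.0151 Bond=0.3715
(2,2): Delta=0.0000 Bond=0.0000
(3,0): Delta=0.0000 Bond=0.9174
(3,1): Delta=-0.1621 Bond=3.2397
(3,2): Delta=0.0000 Bond=0.0000
(3,3): Delta=0.0000 Bond=0.0000
V0=0.0050

Risk-neutral probability p* = (R−d)/(u−d) = (1.09−0.81)/(1.13−0.81) = 0.8750.
At expiry t=4: V(4,0)=1.0000, V(4,1)=1.0000, V(4,2)=0.0000, V(4,3)=0.0000, V(4,4)=0.0000
Node (3,0) S=13.8175: V=(p*·1.0000+(1−p*)·1.0000)/1.09=0.9174; Δ=(1.0000−1.0000)/(15.6137−11.1921)=0.0000; B=V−Δ·S=0.9174
Node (3,1) S=19.2762: V=(p*·0.0000+(1−p*)·1.0000)/1.09=0.1147; Δ=(0.0000−1.0000)/(21.7821−15.6137)=-0.1621; B=V−Δ·S=3.2397
Node (3,2) S=26.8915: V=(p*·0.0000+(1−p*)·0.0000)/1.09=0.0000; Δ=(0.0000−0.0000)/(30.3874−21.7821)=0.0000; B=V−Δ·S=0.0000
Node (3,3) S=37.5153: V=(p*·0.0000+(1−p*)·0.0000)/1.09=0.0000; Δ=(0.0000−0.0000)/(42.3923−30.3874)=0.0000; B=V−Δ·S=0.0000
Node (2,0) S=17.0586: V=(p*·0.1147+(1−p*)·0.9174)/1.09=0.1973; Δ=(0.1147−0.9174)/(19.2762−13.8175)=-0.1471; B=V−Δ·S=2.7059
Node (2,1) S=23.7978: V=(p*·0.0000+(1−p*)·0.1147)/1.09=0.0132; Δ=(0.0000−0.1147)/(26.8915−19.2762)=-0.0151; B=V−Δ·S=0.3715
Node (2,2) S=33.1994: V=(p*·0.0000+(1−p*)·0.0000)/1.09=0.0000; Δ=(0.0000−0.0000)/(37.5153−26.8915)=0.0000; B=V−Δ·S=0.0000
Node (1,0) S=21.0600: V=(p*·0.0132+(1−p*)·0.1973)/1.09=0.0332; Δ=(0.0132−0.1973)/(23.7978−17.0586)=-0.0273; B=V−Δ·S=0.6085
Node (1,1) S=29.3800: V=(p*·0.0000+(1−p*)·0.0132)/1.09=0.0015; Δ=(0.0000−0.0132)/(33.1994−23.7978)=-0.0014; B=V−Δ·S=0.0426
Node (0,0) S=26.0000: V=(p*·0.0015+(1−p*)·0.0332)/1.09=0.0050; Δ=(0.0015−0.0332)/(29.3800−21.0600)=-0.0038; B=V−Δ·S=0.1040
Each (Δ,B) replicates both successor values, so the strategy is self-financing and V0 is arbitrage-free.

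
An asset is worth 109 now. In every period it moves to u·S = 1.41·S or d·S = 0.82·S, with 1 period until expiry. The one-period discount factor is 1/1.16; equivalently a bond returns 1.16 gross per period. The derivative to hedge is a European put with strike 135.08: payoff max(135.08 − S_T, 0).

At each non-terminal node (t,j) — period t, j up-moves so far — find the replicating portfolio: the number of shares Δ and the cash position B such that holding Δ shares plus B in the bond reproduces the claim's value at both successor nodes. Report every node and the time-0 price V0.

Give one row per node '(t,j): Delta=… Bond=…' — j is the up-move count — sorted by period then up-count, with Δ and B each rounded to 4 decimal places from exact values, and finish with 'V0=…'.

(0,0): Delta=-0.7106 Bond=94.1511
V0=16.6935

The replicating-portfolio and risk-neutral prices coincide; use p* = (1.16−0.82)/(1.41−0.82) = 0.5763 for the latter.
At expiry t=1: V(1,0)=45.7000, V(1,1)=0.0000
Node (0,0) S=109.0000: V=(p*·0.0000+(1−p*)·45.7000)/1.16=16.6935; Δ=(0.0000−45.7000)/(153.6900−89.3800)=-0.7106; B=V−Δ·S=94.1511
Each (Δ,B) replicates both successor values, so the strategy is self-financing and V0 is arbitrage-free.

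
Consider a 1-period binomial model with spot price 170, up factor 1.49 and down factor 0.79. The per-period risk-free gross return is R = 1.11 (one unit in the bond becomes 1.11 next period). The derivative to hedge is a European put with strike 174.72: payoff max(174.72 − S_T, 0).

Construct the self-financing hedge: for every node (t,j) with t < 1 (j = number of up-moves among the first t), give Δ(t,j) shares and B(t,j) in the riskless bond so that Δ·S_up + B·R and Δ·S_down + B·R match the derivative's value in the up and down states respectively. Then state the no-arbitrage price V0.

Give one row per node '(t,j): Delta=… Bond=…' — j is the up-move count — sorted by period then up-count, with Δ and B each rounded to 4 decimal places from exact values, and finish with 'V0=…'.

(0,0): Delta=-0.3397 Bond=77.5107
V0=19.7678

Under the risk-neutral measure, an up-move has probability p* = (R−d)/(u−d) = 0.4571 and values discount at R = 1.11.
Terminal values V(1,·): V(1,0)=40.4200, V(1,1)=0.0000
(0,0): S=170.0000. Δ = (V_up−V_dn)/(S_up−S_dn) = (0.0000−40.4200)/(253.3000−134.3000) = -0.3397. V = [p*·0.0000 + (1−p*)·40.4200]/1.11 = 19.7678. B = V − Δ·S = 77.5107.
Self-financing check: at every node Δ·S+B equals the discounted successor values.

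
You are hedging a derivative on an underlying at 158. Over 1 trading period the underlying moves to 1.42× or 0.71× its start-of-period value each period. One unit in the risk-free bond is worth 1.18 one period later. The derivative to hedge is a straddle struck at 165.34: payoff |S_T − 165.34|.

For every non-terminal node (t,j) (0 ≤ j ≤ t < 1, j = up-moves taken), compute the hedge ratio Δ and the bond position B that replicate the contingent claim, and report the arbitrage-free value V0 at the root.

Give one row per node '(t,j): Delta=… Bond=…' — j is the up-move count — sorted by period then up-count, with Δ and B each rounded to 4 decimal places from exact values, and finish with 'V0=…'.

(0,0): Delta=0.0522 Bond=40.0847
V0=48.3383

No-arbitrage ⇒ martingale measure with p* = (R−d)/(u−d) = 0.6620.
At expiry t=1: V(1,0)=53.1600, V(1,1)=59.0200
(0,0): S=158.0000. Δ = (V_up−V_dn)/(S_up−S_dn) = (59.0200−53.1600)/(224.3600−112.1800) = 0.0522. V = [p*·59.0200 + (1−p*)·53.1600]/1.18 = 48.3383. B = V − Δ·S = 40.0847.
Check: Δ(0,0)·S0 + B(0,0) = 48.3383 = V0.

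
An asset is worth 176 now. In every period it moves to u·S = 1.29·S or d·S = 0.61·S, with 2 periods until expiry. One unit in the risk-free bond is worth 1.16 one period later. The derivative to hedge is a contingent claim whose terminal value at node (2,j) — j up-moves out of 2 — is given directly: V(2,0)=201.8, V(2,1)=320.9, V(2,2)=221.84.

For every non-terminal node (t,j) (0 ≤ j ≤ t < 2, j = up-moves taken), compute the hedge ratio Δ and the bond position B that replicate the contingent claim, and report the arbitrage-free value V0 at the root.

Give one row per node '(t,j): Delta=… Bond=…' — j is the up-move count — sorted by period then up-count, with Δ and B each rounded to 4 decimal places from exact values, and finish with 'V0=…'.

Risk-neutral probability p* = (R−d)/(u−d) = (1.16−0.61)/(1.29−0.61) = 0.8088.
At expiry t=2: V(2,0)=201.8000, V(2,1)=320.9000, V(2,2)=221.8400
  t=1,j=0: stock 107.3600 → up 138.4944 (V=320.9000), down 65.4896 (V=201.8000). Price 257.0094; hedge Δ=1.6314, bond B=81.8623.
  t=1,j=1: stock 227.0400 → up 292.8816 (V=221.8400), down 138.4944 (V=320.9000). Price 207.5672; hedge Δ=-0.6416, bond B=353.2437.
  t=0,j=0: stock 176.0000 → up 227.0400 (V=207.5672), down 107.3600 (V=257.0094). Price 187.0857; hedge Δ=-0.4131, bond B=259.7948.
The time-0 hedge costs 187.0857, which is the no-arbitrage price.

(0,0): Delta=-0.4131 Bond=259.7948
(1,0): Delta=1.6314 Bond=81.8623
(1,1): Delta=-0.6416 Bond=353.2437
V0=187.0857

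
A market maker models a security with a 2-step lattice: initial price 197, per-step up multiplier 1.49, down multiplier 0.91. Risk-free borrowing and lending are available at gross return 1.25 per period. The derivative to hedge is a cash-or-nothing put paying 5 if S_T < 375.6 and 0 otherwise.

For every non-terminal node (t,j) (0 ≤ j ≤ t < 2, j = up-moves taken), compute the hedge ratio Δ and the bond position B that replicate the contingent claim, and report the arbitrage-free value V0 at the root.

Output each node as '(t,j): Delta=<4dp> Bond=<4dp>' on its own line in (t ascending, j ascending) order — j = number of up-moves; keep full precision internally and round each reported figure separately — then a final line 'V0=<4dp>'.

Under the risk-neutral measure, an up-move has probability p* = (R−d)/(u−d) = 0.5862 and values discount at R = 1.25.
Terminal payoffs: V(2,0)=5.0000, V(2,1)=5.0000, V(2,2)=0.0000
  t=1,j=0: stock 179.2700 → up 267.1123 (V=5.0000), down 163.1357 (V=5.0000). Price 4.0000; hedge Δ=0.0000, bond B=4.0000.
  t=1,j=1: stock 293.5300 → up 437.3597 (V=0.0000), down 267.1123 (V=5.0000). Price 1.6552; hedge Δ=-0.0294, bond B=10.2759.
  t=0,j=0: stock 197.0000 → up 293.5300 (V=1.6552), down 179.2700 (V=4.0000). Price 2.1004; hedge Δ=-0.0205, bond B=6.1432.
Check: Δ(0,0)·S0 + B(0,0) = 2.1004 = V0.

(0,0): Delta=-0.0205 Bond=6.1432
(1,0): Delta=0.0000 Bond=4.0000
(1,1): Delta=-0.0294 Bond=10.2759
V0=2.1004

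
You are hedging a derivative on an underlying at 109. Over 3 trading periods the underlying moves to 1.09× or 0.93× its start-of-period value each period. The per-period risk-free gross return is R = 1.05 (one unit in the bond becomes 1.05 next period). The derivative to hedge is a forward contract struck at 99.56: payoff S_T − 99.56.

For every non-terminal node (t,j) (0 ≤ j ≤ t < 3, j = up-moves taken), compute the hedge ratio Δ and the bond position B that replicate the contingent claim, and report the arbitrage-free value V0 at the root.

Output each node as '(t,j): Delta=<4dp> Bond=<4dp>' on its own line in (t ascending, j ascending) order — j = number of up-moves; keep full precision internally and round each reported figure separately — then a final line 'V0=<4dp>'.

(0,0): Delta=1.0000 Bond=-86.0037
(1,0): Delta=1.0000 Bond=-90.3039
(1,1): Delta=1.0000 Bond=-90.3039
(2,0): Delta=1.0000 Bond=-94.8190
(2,1): Delta=1.0000 Bond=-94.8190
(2,2): Delta=1.0000 Bond=-94.8190
V0=22.9963

Under the risk-neutral measure, an up-move has probability p* = (R−d)/(u−d) = 0.7500 and values discount at R = 1.05.
Payoff layer (t=3): V(3,0)=-11.8851, V(3,1)=3.1988, V(3,2)=20.8777, V(3,3)=41.5982
Node (2,0) S=94.2741: V=(p*·3.1988+(1−p*)·-11.8851)/1.05=-0.5449; Δ=(3.1988−-11.8851)/(102.7588−87.6749)=1.0000; B=V−Δ·S=-94.8190
Node (2,1) S=110.4933: V=(p*·20.8777+(1−p*)·3.1988)/1.05=15.6743; Δ=(20.8777−3.1988)/(120.4377−102.7588)=1.0000; B=V−Δ·S=-94.8190
Node (2,2) S=129.5029: V=(p*·41.5982+(1−p*)·20.8777)/1.05=34.6839; Δ=(41.5982−20.8777)/(141.1582−120.4377)=1.0000; B=V−Δ·S=-94.8190
Node (1,0) S=101.3700: V=(p*·15.6743+(1−p*)·-0.5449)/1.05=11.0661; Δ=(15.6743−-0.5449)/(110.4933−94.2741)=1.0000; B=V−Δ·S=-90.3039
Node (1,1) S=118.8100: V=(p*·34.6839+(1−p*)·15.6743)/1.05=28.5061; Δ=(34.6839−15.6743)/(129.5029−110.4933)=1.0000; B=V−Δ·S=-90.3039
Node (0,0) S=109.0000: V=(p*·28.5061+(1−p*)·11.0661)/1.05=22.9963; Δ=(28.5061−11.0661)/(118.8100−101.3700)=1.0000; B=V−Δ·S=-86.0037
The time-0 hedge costs 22.9963, which is the no-arbitrage price.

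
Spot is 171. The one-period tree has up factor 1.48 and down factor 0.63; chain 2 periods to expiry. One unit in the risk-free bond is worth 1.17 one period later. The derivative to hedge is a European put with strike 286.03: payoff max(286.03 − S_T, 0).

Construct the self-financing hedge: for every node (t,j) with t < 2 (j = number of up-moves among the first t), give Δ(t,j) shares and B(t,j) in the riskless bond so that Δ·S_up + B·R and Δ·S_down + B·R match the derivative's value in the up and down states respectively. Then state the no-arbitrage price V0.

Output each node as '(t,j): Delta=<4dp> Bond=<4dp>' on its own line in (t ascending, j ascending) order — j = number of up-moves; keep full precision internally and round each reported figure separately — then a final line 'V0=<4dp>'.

The replicating-portfolio and risk-neutral prices coincide; use p* = (1.17−0.63)/(1.48−0.63) = 0.6353 for the latter.
Terminal values V(2,·): V(2,0)=218.1601, V(2,1)=126.5896, V(2,2)=0.0000
(1,0): S=107.7300. Δ = (V_up−V_dn)/(S_up−S_dn) = (126.5896−218.1601)/(159.4404−67.8699) = -1.0000. V = [p*·126.5896 + (1−p*)·218.1601]/1.17 = 136.7401. B = V − Δ·S = 244.4701.
(1,1): S=253.0800. Δ = (V_up−V_dn)/(S_up−S_dn) = (0.0000−126.5896)/(374.5584−159.4404) = -0.5885. V = [p*·0.0000 + (1−p*)·126.5896]/1.17 = 39.4598. B = V − Δ·S = 188.3887.
(0,0): S=171.0000. Δ = (V_up−V_dn)/(S_up−S_dn) = (39.4598−136.7401)/(253.0800−107.7300) = -0.6693. V = [p*·39.4598 + (1−p*)·136.7401]/1.17 = 64.0500. B = V − Δ·S = 178.4974.
Self-financing check: at every node Δ·S+B equals the discounted successor values.

(0,0): Delta=-0.6693 Bond=178.4974
(1,0): Delta=-1.0000 Bond=244.4701
(1,1): Delta=-0.5885 Bond=188.3887
V0=64.0500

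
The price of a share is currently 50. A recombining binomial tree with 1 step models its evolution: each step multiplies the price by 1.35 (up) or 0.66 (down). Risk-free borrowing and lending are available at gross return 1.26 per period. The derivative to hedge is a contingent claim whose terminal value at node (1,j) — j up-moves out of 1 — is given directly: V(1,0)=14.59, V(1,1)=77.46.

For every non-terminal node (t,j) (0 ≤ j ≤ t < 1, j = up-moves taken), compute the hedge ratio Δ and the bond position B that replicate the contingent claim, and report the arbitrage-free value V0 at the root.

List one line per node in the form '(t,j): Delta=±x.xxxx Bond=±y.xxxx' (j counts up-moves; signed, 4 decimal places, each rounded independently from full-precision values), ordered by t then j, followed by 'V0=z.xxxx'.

Since d<R<u, set p* = (R−d)/(u−d) = 0.8696; price each node as the discounted p*-expectation of its children.
Terminal values V(1,·): V(1,0)=14.5900, V(1,1)=77.4600
(0,0): S=50.0000. Δ = (V_up−V_dn)/(S_up−S_dn) = (77.4600−14.5900)/(67.5000−33.0000) = 1.8223. V = [p*·77.4600 + (1−p*)·14.5900]/1.26 = 54.9679. B = V − Δ·S = -36.1480.
Self-financing check: at every node Δ·S+B equals the discounted successor values.

(0,0): Delta=1.8223 Bond=-36.1480
V0=54.9679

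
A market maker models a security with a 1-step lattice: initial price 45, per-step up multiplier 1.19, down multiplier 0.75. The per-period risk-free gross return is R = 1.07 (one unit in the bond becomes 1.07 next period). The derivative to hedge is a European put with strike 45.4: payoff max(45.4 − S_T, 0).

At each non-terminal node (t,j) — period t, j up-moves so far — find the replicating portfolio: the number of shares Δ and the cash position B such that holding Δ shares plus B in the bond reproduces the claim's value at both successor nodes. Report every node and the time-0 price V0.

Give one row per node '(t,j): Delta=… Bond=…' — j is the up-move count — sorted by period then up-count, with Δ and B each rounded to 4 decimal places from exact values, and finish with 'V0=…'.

(0,0): Delta=-0.5884 Bond=29.4467
V0=2.9694

Risk-neutral probability p* = (R−d)/(u−d) = (1.07−0.75)/(1.19−0.75) = 0.7273.
Terminal payoffs: V(1,0)=11.6500, V(1,1)=0.0000
(0,0): S=45.0000. Δ = (V_up−V_dn)/(S_up−S_dn) = (0.0000−11.6500)/(53.5500−33.7500) = -0.5884. V = [p*·0.0000 + (1−p*)·11.6500]/1.07 = 2.9694. B = V − Δ·S = 29.4467.
Root portfolio cost Δ·45+B reproduces V0=2.9694.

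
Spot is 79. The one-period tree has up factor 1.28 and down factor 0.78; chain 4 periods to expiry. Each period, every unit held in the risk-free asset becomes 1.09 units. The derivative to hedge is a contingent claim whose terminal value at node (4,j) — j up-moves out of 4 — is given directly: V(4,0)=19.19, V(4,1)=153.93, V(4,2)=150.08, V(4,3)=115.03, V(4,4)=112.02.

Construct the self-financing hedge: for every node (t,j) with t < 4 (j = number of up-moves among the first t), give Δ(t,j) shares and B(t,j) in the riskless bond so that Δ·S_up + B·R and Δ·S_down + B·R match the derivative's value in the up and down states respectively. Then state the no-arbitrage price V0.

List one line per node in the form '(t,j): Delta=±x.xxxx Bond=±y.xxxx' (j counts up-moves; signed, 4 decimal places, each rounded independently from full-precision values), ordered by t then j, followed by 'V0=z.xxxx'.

Since d<R<u, set p* = (R−d)/(u−d) = 0.6200; price each node as the discounted p*-expectation of its children.
Terminal values V(4,·): V(4,0)=19.1900, V(4,1)=153.9300, V(4,2)=150.0800, V(4,3)=115.0300, V(4,4)=112.0200
(3,0): S=37.4896. Δ = (V_up−V_dn)/(S_up−S_dn) = (153.9300−19.1900)/(47.9867−29.2419) = 7.1881. V = [p*·153.9300 + (1−p*)·19.1900]/1.09 = 94.2466. B = V − Δ·S = -175.2334.
(3,1): S=61.5214. Δ = (V_up−V_dn)/(S_up−S_dn) = (150.0800−153.9300)/(78.7474−47.9867) = -0.1252. V = [p*·150.0800 + (1−p*)·153.9300]/1.09 = 139.0303. B = V − Δ·S = 146.7303.
(3,2): S=100.9582. Δ = (V_up−V_dn)/(S_up−S_dn) = (115.0300−150.0800)/(129.2265−78.7474) = -0.6943. V = [p*·115.0300 + (1−p*)·150.0800]/1.09 = 117.7514. B = V − Δ·S = 187.8514.
(3,3): S=165.6750. Δ = (V_up−V_dn)/(S_up−S_dn) = (112.0200−115.0300)/(212.0640−129.2265) = -0.0363. V = [p*·112.0200 + (1−p*)·115.0300]/1.09 = 103.8200. B = V − Δ·S = 109.8400.
(2,0): S=48.0636. Δ = (V_up−V_dn)/(S_up−S_dn) = (139.0303−94.2466)/(61.5214−37.4896) = 1.8635. V = [p*·139.0303 + (1−p*)·94.2466]/1.09 = 111.9381. B = V − Δ·S = 22.3707.
(2,1): S=78.8736. Δ = (V_up−V_dn)/(S_up−S_dn) = (117.7514−139.0303)/(100.9582−61.5214) = -0.5396. V = [p*·117.7514 + (1−p*)·139.0303]/1.09 = 115.4471. B = V − Δ·S = 158.0049.
(2,2): S=129.4336. Δ = (V_up−V_dn)/(S_up−S_dn) = (103.8200−117.7514)/(165.6750−100.9582) = -0.2153. V = [p*·103.8200 + (1−p*)·117.7514]/1.09 = 100.1045. B = V − Δ·S = 127.9673.
(1,0): S=61.6200. Δ = (V_up−V_dn)/(S_up−S_dn) = (115.4471−111.9381)/(78.8736−48.0636) = 0.1139. V = [p*·115.4471 + (1−p*)·111.9381]/1.09 = 104.6914. B = V − Δ·S = 97.6733.
(1,1): S=101.1200. Δ = (V_up−V_dn)/(S_up−S_dn) = (100.1045−115.4471)/(129.4336−78.8736) = -0.3035. V = [p*·100.1045 + (1−p*)·115.4471]/1.09 = 97.1878. B = V − Δ·S = 127.8730.
(0,0): S=79.0000. Δ = (V_up−V_dn)/(S_up−S_dn) = (97.1878−104.6914)/(101.1200−61.6200) = -0.1900. V = [p*·97.1878 + (1−p*)·104.6914]/1.09 = 91.7791. B = V − Δ·S = 106.7864.
Root portfolio cost Δ·79+B reproduces V0=91.7791.

(0,0): Delta=-0.1900 Bond=106.7864
(1,0): Delta=0.1139 Bond=97.6733
(1,1): Delta=-0.3035 Bond=127.8730
(2,0): Delta=1.8635 Bond=22.3707
(2,1): Delta=-0.5396 Bond=158.0049
(2,2): Delta=-0.2153 Bond=127.9673
(3,0): Delta=7.1881 Bond=-175.2334
(3,1): Delta=-0.1252 Bond=146.7303
(3,2): Delta=-0.6943 Bond=187.8514
(3,3): Delta=-0.0363 Bond=109.8400
V0=91.7791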